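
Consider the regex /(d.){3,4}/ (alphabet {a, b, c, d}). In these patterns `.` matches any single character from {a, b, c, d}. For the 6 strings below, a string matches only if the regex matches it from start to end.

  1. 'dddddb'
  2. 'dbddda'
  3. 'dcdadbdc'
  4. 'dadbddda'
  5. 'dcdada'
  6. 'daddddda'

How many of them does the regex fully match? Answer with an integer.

6

1 → match
2 → match
3 → match
4 → match
5 → match
6 → match
Total matched: 6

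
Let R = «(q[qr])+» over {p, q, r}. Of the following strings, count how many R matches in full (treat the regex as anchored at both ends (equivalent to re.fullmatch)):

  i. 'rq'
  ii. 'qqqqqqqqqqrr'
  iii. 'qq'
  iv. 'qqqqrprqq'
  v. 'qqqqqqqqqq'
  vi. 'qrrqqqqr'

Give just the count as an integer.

2

i → no match — must start with 'q'
ii → no match
iii → match
iv → no match
v → match
vi → no match
Total matched: 2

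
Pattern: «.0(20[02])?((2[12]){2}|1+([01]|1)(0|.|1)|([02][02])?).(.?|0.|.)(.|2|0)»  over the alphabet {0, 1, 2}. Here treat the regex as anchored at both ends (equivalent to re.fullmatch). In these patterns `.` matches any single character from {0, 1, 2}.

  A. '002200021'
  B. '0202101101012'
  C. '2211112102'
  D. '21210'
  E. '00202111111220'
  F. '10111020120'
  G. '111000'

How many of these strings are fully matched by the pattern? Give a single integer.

A → no match
B → no match
C → no match
D → no match
E → match
F → no match
G → no match
Total matched: 1

1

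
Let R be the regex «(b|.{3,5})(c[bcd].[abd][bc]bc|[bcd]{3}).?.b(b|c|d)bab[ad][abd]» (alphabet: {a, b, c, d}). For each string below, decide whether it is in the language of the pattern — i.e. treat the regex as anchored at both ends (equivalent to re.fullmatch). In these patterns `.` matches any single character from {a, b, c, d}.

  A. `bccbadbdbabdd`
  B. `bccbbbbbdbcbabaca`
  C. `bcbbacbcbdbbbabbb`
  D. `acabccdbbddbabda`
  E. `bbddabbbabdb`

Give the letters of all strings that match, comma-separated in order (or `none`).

A, E

A → match
B → no match
C → no match
D → no match
E → match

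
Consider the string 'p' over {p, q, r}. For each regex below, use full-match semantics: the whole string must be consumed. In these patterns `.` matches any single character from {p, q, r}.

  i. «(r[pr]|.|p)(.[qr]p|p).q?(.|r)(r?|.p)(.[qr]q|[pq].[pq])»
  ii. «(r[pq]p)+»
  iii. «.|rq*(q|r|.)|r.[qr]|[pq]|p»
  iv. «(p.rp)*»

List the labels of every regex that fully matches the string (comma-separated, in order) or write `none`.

i → no match
ii → no match — must start with 'r'
iii → match
iv → no match

iii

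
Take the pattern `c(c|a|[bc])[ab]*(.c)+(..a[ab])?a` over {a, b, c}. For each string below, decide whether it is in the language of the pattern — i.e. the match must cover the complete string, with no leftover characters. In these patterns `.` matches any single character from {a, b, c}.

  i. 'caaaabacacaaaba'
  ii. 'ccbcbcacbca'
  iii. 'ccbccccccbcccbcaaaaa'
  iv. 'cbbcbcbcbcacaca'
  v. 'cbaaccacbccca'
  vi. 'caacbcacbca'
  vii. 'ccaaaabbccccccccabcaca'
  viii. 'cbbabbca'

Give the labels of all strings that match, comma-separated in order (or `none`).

i, ii, iii, iv, v, vi, viii

i → match
ii → match
iii → match
iv → match
v → match
vi → match
vii → no match
viii → match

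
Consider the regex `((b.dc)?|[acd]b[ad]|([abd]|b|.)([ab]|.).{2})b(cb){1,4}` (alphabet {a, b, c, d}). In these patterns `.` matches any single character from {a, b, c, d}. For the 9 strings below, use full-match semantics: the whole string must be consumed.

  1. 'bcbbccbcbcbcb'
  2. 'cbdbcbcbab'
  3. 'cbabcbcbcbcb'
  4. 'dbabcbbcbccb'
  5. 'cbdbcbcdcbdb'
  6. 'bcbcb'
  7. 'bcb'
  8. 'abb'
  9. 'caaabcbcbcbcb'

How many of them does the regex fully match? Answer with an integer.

1 → no match
2 → no match — must end with 'cb'
3 → match
4 → no match
5 → no match — must end with 'cb'
6 → match
7 → match
8 → no match — must end with 'cb'
9 → match
Total matched: 4

4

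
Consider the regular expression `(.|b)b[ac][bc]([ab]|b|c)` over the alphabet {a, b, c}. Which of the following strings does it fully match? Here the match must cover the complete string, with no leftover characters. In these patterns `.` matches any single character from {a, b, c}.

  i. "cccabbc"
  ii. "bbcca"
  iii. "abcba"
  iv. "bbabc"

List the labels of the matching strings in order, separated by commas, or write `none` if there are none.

ii, iii, iv

i → no match
ii → match
iii → match
iv → match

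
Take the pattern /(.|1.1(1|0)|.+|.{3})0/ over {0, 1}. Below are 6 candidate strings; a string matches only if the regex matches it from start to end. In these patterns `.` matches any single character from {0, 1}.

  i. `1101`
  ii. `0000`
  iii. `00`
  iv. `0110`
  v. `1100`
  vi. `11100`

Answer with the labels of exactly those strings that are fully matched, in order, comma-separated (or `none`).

i → no match — must end with `0`
ii → match
iii → match
iv → match
v → match
vi → match

ii, iii, iv, v, vi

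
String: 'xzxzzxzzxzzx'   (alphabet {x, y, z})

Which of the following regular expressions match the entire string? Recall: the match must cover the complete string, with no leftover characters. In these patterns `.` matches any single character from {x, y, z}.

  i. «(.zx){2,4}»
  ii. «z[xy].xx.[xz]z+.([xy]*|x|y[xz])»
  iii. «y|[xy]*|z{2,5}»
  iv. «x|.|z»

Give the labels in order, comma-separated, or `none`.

i

i → match
ii → no match — must start with 'z'
iii → no match
iv → no match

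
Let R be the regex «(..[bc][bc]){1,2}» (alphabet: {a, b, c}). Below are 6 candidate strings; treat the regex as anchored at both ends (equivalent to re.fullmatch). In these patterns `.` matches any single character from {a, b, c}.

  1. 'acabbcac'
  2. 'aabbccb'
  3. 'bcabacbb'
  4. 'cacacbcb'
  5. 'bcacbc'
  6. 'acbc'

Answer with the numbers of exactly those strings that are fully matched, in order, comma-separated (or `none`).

1 → no match
2 → no match
3 → no match
4 → no match
5 → no match
6 → match

6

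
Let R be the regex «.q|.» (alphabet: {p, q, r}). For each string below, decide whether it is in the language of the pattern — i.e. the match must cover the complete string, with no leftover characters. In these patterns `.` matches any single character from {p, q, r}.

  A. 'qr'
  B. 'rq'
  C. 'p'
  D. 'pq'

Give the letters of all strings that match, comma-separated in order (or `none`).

A → no match
B → match
C → match
D → match

B, C, D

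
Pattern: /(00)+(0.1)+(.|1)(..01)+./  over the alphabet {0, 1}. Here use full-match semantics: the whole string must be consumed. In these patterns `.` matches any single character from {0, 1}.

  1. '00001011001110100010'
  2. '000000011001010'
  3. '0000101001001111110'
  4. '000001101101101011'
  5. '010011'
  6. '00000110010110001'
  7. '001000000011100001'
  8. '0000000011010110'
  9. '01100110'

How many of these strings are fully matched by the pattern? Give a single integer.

1 → no match
2 → match
3 → no match
4 → no match
5 → no match — must start with '00'
6 → no match
7 → no match
8 → no match
9 → no match — must start with '00'
Total matched: 1

1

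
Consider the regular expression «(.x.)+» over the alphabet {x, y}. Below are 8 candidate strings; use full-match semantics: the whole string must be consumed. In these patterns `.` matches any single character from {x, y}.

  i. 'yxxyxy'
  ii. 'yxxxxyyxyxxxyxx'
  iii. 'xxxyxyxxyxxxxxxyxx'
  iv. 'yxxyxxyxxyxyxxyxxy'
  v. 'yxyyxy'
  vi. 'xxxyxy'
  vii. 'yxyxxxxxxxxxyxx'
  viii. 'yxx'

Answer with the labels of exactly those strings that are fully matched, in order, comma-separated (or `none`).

i → match
ii → match
iii → match
iv → match
v → match
vi → match
vii → match
viii → match

i, ii, iii, iv, v, vi, vii, viii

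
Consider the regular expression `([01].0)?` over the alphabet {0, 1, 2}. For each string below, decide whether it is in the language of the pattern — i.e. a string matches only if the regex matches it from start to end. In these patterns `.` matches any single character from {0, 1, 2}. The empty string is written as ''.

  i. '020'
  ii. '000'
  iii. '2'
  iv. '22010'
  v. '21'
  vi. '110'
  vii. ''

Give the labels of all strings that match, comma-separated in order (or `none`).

i, ii, vi, vii

i → match
ii → match
iii → no match
iv → no match
v → no match
vi → match
vii → match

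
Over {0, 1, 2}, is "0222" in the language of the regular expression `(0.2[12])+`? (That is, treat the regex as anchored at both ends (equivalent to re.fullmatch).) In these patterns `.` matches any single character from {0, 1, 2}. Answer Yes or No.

Yes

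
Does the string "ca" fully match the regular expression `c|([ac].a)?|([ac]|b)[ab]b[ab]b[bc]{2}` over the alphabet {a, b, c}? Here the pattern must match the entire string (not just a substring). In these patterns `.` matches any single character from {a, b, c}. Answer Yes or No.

No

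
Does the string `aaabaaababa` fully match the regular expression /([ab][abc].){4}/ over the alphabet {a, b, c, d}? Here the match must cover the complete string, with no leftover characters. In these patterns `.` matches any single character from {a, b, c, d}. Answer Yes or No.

No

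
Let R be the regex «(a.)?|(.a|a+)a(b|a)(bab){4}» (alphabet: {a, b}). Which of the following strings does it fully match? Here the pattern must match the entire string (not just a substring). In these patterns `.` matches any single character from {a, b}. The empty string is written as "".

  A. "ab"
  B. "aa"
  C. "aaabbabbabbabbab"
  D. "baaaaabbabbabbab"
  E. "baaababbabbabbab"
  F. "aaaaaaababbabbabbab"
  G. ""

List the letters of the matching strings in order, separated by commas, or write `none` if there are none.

A → match
B → match
C → match
D → no match
E → match
F → match
G → match

A, B, C, E, F, G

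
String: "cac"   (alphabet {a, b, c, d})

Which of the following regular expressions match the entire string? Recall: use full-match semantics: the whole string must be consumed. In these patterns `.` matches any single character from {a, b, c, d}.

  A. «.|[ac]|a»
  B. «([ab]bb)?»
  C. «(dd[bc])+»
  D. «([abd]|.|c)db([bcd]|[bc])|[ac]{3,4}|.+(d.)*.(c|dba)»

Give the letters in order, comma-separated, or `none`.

D

A → no match
B → no match
C → no match — must start with "dd"
D → match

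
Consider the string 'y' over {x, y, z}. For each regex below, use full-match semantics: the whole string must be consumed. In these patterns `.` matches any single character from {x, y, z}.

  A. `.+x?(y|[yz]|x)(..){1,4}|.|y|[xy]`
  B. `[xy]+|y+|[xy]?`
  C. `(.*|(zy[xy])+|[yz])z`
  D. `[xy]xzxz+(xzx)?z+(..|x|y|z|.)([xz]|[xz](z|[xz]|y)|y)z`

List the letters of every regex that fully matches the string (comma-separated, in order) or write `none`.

A → match
B → match
C → no match — must end with 'z'
D → no match — must end with 'z'

A, B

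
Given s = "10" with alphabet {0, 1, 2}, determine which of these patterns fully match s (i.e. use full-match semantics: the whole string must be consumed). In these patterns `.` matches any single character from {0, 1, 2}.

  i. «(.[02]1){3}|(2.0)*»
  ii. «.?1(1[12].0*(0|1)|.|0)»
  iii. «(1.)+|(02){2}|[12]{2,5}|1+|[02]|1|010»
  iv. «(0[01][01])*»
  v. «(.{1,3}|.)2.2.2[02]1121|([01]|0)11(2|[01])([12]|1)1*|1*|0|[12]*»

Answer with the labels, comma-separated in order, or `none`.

ii, iii

i → no match
ii → match
iii → match
iv → no match
v → no match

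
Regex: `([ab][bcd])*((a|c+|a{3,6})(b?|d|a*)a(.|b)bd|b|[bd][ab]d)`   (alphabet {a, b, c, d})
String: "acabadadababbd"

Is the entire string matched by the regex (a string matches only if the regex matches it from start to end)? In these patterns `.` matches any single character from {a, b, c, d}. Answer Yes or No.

Yes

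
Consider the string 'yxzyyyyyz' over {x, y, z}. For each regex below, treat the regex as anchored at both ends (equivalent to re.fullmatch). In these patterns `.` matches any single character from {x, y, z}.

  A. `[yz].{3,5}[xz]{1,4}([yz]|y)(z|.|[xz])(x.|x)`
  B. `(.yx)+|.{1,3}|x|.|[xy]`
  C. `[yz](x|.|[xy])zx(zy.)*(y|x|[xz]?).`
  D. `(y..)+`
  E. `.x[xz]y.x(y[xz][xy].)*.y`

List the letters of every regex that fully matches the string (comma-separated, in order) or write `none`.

A → no match
B → no match
C → no match
D → match
E → no match — must end with 'y'

D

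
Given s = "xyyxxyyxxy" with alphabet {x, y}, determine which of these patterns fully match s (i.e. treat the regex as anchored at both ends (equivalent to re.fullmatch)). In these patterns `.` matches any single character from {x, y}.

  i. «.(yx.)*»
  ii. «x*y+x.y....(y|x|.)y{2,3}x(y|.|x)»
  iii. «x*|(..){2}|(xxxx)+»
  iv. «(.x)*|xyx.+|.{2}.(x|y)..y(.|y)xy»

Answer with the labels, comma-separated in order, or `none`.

iv

i → no match
ii → no match
iii → no match
iv → match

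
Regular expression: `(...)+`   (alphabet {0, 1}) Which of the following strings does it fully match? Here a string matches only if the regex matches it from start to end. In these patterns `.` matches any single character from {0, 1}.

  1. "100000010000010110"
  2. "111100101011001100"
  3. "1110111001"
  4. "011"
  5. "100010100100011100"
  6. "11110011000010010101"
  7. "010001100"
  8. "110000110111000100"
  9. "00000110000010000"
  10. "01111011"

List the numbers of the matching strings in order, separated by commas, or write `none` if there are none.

1, 2, 4, 5, 7, 8

1 → match
2 → match
3 → no match
4 → match
5 → match
6 → no match
7 → match
8 → match
9 → no match
10 → no match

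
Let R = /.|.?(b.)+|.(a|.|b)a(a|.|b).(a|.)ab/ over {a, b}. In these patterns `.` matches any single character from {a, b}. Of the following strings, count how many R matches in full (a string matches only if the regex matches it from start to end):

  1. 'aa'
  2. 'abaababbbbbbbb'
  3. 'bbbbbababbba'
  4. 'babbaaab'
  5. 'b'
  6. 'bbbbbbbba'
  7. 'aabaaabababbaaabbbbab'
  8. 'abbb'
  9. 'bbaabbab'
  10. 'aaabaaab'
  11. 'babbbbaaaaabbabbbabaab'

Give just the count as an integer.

1. 'aa' → no match
2 → no match
3. 'bbbbbababbba' → match
4. 'babbaaab' → no match
5. 'b' → match
6. 'bbbbbbbba' → match
7 → no match
8. 'abbb' → no match
9. 'bbaabbab' → match
10. 'aaabaaab' → match
11 → no match
Total matched: 5

5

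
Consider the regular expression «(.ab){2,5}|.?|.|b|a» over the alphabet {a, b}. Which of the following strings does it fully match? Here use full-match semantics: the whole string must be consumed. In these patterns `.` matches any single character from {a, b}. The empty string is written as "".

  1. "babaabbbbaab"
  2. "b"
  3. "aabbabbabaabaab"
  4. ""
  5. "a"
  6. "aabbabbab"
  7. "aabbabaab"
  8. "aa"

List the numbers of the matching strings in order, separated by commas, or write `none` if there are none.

2, 3, 4, 5, 6, 7

1 → no match
2 → match
3 → match
4 → match
5 → match
6 → match
7 → match
8 → no match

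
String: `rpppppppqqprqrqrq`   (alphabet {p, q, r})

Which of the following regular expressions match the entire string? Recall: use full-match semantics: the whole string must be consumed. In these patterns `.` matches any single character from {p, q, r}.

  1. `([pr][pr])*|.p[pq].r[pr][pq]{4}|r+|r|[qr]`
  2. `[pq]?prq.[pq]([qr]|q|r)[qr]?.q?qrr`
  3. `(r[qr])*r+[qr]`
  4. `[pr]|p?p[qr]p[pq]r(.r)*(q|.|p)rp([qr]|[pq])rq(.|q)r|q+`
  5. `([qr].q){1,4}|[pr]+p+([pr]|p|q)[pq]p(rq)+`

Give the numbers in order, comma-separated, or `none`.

1 → no match
2 → no match — must end with `qrr`
3 → no match
4 → no match
5 → match

5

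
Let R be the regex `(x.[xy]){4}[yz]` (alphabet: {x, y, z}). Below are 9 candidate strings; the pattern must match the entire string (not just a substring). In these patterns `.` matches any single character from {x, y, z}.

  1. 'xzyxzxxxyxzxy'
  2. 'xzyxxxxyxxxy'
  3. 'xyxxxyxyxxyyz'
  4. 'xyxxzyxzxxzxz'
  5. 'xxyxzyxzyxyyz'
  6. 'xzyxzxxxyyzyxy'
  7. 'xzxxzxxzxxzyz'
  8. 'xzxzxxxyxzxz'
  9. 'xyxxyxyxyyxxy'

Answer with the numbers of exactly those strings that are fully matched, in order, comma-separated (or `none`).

1, 3, 4, 5, 7

1 → match
2 → no match
3 → match
4 → match
5 → match
6 → no match
7 → match
8 → no match
9 → no match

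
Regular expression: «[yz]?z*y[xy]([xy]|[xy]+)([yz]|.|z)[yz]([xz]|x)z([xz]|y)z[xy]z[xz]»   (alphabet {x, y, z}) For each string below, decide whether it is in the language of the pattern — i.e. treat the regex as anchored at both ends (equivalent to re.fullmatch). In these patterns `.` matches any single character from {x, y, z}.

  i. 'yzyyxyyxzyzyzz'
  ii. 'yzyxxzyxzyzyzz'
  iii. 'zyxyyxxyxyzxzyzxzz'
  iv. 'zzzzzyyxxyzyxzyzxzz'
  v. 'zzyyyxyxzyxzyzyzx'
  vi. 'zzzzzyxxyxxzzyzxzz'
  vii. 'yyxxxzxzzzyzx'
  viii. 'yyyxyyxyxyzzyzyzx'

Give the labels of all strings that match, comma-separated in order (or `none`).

i, ii, iii, iv, v, vii, viii

i → match
ii → match
iii → match
iv → match
v → match
vi → no match
vii → match
viii → match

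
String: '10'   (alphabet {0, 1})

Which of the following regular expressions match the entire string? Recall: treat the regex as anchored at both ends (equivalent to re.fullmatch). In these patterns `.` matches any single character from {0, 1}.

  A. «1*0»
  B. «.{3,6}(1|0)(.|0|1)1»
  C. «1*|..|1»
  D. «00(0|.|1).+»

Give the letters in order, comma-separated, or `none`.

A, C

A → match
B → no match — must end with '1'
C → match
D → no match — must start with '00'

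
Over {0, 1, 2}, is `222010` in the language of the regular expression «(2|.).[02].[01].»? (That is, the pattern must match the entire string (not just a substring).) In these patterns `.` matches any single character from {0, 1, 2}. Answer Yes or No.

Yes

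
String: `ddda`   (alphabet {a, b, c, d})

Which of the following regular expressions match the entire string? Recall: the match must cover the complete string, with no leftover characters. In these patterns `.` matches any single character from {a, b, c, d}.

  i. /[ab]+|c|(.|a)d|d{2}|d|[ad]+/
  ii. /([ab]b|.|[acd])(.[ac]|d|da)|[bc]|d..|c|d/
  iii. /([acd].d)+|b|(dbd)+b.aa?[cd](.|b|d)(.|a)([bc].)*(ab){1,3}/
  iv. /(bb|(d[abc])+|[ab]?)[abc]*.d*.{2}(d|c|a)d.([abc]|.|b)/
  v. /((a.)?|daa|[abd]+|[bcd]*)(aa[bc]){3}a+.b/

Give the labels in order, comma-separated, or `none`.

i → match
ii → no match
iii → no match
iv → no match
v → no match — must end with `b`

i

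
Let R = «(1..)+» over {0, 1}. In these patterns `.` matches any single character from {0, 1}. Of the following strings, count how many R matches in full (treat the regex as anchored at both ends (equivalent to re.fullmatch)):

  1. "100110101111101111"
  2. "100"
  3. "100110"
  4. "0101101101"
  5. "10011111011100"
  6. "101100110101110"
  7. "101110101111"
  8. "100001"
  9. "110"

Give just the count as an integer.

6

1 → match
2 → match
3 → match
4 → no match — must start with "1"
5 → no match
6 → match
7 → match
8 → no match
9 → match
Total matched: 6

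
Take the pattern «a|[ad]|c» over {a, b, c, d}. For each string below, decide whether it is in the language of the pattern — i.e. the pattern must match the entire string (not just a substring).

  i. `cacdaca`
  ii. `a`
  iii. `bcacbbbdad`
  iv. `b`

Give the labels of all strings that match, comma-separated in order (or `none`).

ii

i → no match
ii → match
iii → no match
iv → no match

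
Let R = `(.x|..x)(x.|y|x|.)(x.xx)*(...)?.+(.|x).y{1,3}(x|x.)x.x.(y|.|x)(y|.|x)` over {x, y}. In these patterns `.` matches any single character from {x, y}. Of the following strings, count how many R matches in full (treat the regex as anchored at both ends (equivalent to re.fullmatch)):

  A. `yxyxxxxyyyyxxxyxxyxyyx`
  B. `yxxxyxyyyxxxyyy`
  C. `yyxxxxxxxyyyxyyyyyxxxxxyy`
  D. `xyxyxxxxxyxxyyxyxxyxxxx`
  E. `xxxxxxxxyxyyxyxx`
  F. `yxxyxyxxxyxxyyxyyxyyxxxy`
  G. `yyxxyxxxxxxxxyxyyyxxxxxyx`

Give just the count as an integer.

4

A → match
B → no match
C → match
D → match
E → no match
F → no match
G → match
Total matched: 4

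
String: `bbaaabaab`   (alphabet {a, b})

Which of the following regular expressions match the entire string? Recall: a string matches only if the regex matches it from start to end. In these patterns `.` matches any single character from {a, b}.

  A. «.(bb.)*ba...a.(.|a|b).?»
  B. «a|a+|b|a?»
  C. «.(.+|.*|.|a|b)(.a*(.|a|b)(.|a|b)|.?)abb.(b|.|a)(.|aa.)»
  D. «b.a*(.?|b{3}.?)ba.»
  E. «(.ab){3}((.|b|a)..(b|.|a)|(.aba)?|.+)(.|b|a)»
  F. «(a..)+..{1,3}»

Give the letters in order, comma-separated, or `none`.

A

A → match
B → no match
C → no match
D → no match
E → no match
F → no match — must start with `a`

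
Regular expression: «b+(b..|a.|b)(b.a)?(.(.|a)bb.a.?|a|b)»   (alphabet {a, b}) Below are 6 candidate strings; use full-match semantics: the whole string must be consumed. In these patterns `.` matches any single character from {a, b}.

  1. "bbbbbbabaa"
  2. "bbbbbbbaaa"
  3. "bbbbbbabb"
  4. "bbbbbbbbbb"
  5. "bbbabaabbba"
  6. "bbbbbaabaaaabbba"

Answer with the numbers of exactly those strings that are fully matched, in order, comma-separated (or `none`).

1 → no match
2 → match
3 → match
4 → match
5 → match
6 → match

2, 3, 4, 5, 6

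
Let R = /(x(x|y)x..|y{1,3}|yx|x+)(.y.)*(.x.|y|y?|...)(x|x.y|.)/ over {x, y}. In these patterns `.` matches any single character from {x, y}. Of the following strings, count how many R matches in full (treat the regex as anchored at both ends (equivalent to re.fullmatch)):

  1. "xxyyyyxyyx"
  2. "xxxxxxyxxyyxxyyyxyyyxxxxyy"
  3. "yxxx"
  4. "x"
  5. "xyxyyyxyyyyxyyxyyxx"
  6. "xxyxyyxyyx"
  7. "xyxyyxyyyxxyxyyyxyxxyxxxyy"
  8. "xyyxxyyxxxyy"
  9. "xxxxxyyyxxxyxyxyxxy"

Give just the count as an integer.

0

1 → no match
2 → no match
3 → no match
4 → no match
5 → no match
6 → no match
7 → no match
8 → no match
9 → no match
Total matched: 0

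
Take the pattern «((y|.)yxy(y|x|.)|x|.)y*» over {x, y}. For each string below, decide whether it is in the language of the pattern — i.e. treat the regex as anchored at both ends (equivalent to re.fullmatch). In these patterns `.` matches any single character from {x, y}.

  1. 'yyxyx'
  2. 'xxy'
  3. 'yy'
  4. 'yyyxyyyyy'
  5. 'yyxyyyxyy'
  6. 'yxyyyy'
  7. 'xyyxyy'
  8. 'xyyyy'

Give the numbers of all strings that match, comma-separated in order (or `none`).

1 → match
2 → no match
3 → match
4 → no match
5 → no match
6 → no match
7 → no match
8 → match

1, 3, 8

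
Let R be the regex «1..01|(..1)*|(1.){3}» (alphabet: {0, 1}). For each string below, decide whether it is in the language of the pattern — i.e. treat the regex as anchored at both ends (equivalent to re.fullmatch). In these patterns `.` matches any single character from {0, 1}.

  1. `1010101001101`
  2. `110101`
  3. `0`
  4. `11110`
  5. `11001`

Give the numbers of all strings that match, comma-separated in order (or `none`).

5

1 → no match
2 → no match
3 → no match
4 → no match
5 → match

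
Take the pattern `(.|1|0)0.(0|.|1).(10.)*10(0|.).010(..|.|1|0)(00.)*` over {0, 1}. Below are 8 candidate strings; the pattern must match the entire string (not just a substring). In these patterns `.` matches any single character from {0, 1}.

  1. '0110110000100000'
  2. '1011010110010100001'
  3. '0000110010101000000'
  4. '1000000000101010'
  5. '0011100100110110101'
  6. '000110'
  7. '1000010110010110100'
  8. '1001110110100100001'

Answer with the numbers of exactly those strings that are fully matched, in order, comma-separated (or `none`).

1 → no match
2 → match
3 → match
4 → no match
5 → no match
6 → no match
7 → match
8 → match

2, 3, 7, 8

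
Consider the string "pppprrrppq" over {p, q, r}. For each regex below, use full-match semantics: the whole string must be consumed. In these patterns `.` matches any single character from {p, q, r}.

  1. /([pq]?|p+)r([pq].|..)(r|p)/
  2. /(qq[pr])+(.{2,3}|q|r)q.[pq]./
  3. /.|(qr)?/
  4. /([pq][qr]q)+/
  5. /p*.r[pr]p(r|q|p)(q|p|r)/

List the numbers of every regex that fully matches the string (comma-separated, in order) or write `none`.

5

1 → no match
2 → no match — must start with "qq"
3 → no match
4 → no match
5 → match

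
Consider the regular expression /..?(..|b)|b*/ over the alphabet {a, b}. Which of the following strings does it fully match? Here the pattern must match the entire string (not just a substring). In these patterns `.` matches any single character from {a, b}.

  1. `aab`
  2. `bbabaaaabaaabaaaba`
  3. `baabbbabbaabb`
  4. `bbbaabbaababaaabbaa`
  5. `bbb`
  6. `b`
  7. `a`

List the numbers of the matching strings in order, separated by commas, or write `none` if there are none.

1 → match
2 → no match
3 → no match
4 → no match
5 → match
6 → match
7 → no match

1, 5, 6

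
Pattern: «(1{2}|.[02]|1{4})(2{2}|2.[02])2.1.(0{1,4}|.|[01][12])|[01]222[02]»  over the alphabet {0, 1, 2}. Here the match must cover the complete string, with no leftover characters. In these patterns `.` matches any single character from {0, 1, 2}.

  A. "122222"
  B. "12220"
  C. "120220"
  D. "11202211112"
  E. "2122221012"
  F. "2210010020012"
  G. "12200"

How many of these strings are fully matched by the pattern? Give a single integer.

2

A → no match
B → match
C → no match
D → match
E → no match
F → no match
G → no match
Total matched: 2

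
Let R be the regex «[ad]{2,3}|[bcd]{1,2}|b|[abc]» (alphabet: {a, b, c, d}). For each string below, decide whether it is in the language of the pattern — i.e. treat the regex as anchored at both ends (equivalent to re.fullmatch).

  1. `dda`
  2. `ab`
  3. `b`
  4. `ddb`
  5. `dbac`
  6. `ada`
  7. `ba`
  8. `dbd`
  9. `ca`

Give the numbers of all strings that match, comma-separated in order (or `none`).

1, 3, 6

1. `dda` → match
2. `ab` → no match
3. `b` → match
4. `ddb` → no match
5. `dbac` → no match
6. `ada` → match
7. `ba` → no match
8. `dbd` → no match
9. `ca` → no match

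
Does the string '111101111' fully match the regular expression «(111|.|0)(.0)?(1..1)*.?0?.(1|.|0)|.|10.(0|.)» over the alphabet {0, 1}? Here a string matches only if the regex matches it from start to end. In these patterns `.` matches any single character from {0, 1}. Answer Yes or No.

Yes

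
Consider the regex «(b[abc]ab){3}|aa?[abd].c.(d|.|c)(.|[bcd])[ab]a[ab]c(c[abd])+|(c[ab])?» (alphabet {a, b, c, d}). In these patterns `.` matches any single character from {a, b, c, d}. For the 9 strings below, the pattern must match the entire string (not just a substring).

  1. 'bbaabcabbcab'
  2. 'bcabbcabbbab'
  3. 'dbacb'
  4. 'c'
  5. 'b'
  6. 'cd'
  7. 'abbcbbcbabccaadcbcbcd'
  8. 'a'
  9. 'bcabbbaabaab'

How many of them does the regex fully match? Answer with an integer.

1 → no match
2 → match
3 → no match
4 → no match
5 → no match
6 → no match
7 → no match
8 → no match
9 → no match
Total matched: 1

1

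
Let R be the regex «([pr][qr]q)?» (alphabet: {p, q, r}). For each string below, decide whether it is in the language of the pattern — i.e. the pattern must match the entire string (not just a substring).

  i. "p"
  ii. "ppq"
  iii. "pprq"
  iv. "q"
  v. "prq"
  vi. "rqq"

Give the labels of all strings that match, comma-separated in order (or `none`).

v, vi

i. "p" → no match
ii. "ppq" → no match
iii. "pprq" → no match
iv. "q" → no match
v. "prq" → match
vi. "rqq" → match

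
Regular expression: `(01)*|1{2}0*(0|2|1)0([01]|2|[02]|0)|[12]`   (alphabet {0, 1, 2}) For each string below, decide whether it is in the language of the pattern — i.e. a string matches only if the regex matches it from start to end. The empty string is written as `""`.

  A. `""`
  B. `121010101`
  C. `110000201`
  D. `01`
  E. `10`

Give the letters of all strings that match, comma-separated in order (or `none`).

A, C, D

A → match
B → no match
C → match
D → match
E → no match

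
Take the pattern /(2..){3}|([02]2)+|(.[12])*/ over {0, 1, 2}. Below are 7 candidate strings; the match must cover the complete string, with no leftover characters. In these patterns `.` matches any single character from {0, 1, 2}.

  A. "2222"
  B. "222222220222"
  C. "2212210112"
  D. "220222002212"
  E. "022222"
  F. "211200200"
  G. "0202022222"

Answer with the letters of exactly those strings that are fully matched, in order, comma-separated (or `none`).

A → match
B → match
C → match
D → no match
E → match
F → match
G → match

A, B, C, E, F, G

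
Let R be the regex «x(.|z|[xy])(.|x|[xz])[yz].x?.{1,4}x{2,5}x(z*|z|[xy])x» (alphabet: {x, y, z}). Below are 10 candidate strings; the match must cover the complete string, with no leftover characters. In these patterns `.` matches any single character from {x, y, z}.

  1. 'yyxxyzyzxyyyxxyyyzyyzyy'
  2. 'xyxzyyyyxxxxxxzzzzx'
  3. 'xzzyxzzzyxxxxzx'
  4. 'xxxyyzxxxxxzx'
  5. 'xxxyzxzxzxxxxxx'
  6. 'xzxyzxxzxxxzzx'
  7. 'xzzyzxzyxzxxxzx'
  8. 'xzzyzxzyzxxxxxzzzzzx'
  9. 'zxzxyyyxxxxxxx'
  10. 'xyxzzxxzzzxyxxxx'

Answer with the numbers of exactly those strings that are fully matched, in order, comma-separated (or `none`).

2, 3, 4, 5, 6, 7, 8

1 → no match — must start with 'x'
2 → match
3 → match
4 → match
5 → match
6 → match
7 → match
8 → match
9 → no match — must start with 'x'
10 → no match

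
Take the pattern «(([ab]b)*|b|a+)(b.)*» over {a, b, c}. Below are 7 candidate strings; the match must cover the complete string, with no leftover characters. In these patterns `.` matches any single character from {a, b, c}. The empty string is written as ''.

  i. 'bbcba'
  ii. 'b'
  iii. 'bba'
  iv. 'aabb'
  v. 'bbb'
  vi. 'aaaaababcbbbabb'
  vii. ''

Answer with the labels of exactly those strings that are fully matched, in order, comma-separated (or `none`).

i → match
ii → match
iii → match
iv → match
v → match
vi → match
vii → match

i, ii, iii, iv, v, vi, vii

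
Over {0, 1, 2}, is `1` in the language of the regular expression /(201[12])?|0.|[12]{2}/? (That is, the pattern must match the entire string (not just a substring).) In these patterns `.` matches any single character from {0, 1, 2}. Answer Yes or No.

No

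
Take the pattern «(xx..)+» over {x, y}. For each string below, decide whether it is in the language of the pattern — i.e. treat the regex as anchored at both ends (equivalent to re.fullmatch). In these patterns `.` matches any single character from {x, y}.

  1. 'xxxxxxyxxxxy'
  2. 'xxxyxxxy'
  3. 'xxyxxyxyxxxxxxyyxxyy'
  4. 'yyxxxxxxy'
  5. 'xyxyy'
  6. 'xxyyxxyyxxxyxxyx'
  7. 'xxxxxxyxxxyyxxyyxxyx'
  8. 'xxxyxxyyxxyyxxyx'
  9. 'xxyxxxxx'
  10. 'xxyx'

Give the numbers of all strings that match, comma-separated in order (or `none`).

1, 2, 6, 7, 8, 9, 10

1 → match
2 → match
3 → no match
4 → no match — must start with 'xx'
5 → no match — must start with 'xx'
6 → match
7 → match
8 → match
9 → match
10 → match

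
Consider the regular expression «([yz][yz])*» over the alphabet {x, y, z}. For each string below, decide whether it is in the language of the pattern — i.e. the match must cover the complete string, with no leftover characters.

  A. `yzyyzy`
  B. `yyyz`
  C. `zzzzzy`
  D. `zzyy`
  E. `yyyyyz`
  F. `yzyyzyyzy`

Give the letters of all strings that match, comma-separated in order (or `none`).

A, B, C, D, E

A → match
B → match
C → match
D → match
E → match
F → no match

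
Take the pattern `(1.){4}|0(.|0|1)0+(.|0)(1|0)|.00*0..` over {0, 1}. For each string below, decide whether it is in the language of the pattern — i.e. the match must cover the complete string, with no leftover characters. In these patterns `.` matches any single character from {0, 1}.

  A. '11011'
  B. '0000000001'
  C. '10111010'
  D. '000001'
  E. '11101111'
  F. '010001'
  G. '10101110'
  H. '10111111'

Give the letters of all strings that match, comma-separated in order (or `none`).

A → no match
B → match
C → match
D → match
E → match
F → match
G → match
H → match

B, C, D, E, F, G, H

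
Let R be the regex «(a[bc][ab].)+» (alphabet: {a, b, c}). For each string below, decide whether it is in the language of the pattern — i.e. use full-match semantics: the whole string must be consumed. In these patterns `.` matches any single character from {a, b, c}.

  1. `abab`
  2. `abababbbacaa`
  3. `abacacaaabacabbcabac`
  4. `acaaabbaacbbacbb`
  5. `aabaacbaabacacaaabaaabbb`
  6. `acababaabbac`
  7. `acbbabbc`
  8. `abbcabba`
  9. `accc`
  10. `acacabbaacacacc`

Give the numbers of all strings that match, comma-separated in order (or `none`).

1, 2, 3, 4, 7, 8

1 → match
2 → match
3 → match
4 → match
5 → no match
6 → no match
7 → match
8 → match
9 → no match
10 → no match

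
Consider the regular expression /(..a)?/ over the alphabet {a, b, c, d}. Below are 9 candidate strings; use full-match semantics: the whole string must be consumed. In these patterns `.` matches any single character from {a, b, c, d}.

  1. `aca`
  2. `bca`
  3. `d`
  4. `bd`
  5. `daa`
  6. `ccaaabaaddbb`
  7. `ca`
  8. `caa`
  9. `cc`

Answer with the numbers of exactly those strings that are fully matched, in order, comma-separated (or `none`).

1, 2, 5, 8

1 → match
2 → match
3 → no match
4 → no match
5 → match
6 → no match
7 → no match
8 → match
9 → no match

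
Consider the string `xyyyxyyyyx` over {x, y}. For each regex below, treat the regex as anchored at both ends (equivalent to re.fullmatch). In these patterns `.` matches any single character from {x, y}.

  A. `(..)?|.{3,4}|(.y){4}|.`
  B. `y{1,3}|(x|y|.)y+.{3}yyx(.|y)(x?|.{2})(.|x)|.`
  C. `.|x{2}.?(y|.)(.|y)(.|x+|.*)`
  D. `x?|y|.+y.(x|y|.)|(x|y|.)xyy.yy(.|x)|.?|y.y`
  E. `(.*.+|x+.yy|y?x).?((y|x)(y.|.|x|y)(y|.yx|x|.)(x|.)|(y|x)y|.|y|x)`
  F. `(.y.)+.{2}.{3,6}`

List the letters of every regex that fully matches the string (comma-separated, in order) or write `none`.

A → no match
B → no match
C → no match
D → match
E → match
F → match

D, E, F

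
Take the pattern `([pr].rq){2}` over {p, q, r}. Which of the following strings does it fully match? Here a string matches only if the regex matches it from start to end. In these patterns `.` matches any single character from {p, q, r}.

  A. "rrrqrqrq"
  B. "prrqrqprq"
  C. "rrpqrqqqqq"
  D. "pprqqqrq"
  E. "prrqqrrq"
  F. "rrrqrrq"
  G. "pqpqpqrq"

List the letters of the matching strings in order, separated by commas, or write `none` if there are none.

A

A. "rrrqrqrq" → match
B. "prrqrqprq" → no match
C. "rrpqrqqqqq" → no match — must end with "rq"
D. "pprqqqrq" → no match
E. "prrqqrrq" → no match
F. "rrrqrrq" → no match
G. "pqpqpqrq" → no match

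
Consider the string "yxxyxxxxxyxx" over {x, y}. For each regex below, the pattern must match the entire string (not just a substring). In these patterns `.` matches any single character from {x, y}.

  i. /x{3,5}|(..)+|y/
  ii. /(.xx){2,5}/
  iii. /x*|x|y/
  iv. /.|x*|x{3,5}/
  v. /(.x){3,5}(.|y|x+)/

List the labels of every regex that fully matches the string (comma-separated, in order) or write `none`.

i → match
ii → match
iii → no match
iv → no match
v → no match

i, ii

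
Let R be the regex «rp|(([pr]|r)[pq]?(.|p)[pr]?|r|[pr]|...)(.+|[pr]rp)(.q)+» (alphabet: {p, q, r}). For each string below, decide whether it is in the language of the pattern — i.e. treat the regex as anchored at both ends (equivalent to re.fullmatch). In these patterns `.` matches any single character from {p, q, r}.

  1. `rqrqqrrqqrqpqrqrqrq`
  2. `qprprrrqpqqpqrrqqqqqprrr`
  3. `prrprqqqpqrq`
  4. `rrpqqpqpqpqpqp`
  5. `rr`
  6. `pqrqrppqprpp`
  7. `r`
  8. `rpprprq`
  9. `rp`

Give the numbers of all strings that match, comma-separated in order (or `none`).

1 → match
2 → no match
3 → match
4 → no match
5 → no match
6 → no match
7 → no match
8 → match
9 → match

1, 3, 8, 9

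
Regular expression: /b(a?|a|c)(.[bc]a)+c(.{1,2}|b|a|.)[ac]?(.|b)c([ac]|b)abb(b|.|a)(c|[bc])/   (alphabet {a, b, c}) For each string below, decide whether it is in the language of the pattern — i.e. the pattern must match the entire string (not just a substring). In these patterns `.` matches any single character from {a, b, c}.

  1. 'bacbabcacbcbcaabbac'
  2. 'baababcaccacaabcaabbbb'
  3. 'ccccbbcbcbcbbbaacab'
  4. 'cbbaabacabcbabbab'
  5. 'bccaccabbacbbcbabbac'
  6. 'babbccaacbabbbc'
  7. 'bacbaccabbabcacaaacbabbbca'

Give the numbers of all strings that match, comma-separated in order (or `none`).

1, 2, 5

1 → match
2 → match
3 → no match — must start with 'b'
4 → no match — must start with 'b'
5 → match
6 → no match
7 → no match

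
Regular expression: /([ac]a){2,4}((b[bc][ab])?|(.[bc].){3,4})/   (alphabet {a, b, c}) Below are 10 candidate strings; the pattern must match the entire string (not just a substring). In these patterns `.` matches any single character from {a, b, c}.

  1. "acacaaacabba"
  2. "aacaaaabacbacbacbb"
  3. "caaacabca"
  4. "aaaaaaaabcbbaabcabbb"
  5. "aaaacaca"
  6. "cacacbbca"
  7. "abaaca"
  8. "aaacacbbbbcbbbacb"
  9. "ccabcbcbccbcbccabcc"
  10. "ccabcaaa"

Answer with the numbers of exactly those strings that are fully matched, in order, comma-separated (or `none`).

2, 3, 5

1. "acacaaacabba" → no match
2 → match
3. "caaacabca" → match
4 → no match
5. "aaaacaca" → match
6. "cacacbbca" → no match
7. "abaaca" → no match
8 → no match
9 → no match
10. "ccabcaaa" → no match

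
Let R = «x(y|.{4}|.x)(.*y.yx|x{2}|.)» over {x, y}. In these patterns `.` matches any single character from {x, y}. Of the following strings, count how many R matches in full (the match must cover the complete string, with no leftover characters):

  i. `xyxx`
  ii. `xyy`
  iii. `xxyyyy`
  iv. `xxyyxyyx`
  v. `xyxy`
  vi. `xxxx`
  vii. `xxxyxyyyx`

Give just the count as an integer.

i → match
ii → match
iii → match
iv → no match
v → match
vi → match
vii → match
Total matched: 6

6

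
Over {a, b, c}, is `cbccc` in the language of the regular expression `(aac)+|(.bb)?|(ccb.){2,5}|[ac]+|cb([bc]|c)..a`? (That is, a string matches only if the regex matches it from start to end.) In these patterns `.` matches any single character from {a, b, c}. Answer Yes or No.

No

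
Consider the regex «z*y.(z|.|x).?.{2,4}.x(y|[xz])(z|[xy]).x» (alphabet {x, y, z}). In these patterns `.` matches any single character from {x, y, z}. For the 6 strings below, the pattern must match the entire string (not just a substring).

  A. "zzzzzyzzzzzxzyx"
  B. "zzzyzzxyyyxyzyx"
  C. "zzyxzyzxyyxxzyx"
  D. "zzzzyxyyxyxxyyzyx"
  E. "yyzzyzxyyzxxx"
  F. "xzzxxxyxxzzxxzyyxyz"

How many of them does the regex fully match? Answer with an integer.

2

A → no match
B → match
C → match
D → no match
E → no match
F → no match — must end with "x"
Total matched: 2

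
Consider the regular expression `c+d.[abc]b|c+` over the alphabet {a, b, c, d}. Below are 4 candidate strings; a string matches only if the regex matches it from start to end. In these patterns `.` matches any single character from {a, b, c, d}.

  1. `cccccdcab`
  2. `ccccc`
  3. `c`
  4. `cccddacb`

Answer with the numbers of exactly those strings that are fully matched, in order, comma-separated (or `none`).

1. `cccccdcab` → match
2. `ccccc` → match
3. `c` → match
4. `cccddacb` → no match

1, 2, 3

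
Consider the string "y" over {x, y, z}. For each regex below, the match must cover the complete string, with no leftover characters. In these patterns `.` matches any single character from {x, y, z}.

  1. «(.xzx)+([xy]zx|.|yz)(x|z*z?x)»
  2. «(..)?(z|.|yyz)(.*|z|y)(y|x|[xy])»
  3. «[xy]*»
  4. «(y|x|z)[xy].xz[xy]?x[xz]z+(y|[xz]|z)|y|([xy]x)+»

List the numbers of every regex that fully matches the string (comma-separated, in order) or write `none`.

1 → no match — must end with "x"
2 → no match
3 → match
4 → match

3, 4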